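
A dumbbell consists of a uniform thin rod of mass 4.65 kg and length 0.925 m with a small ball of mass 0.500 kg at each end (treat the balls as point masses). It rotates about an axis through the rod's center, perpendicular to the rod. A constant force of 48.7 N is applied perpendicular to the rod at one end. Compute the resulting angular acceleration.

α ≈ 41.3 rad/s²

I_rod = (1/12)ML² = (1/12)(4.65)(0.925)² = 0.3316 kg·m².
I_balls = 2·m·(L/2)² = 2(0.500)(0.4625)² = 0.2139 kg·m².
Total I = 0.5455 kg·m².
τ = F·(L/2) = (48.7)(0.463) = 22.52 N·m.
α = τ/I = 22.52/0.5455 = 41.29 rad/s².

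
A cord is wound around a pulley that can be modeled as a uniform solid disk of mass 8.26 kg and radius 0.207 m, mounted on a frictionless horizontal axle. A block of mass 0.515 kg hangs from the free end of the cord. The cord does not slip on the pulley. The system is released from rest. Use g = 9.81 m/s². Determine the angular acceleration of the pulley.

I = ½MR² = (1/2)(8.26)(0.207)² = 0.1770 kg·m².
Block: mg − T = ma. Pulley: TR = Iα. No-slip: a = αR, so T = (I/R²)a = 4.130·a.
Then mg = (m + 4.130)a, so a = (0.515)(9.81)/(0.515 + 4.130) = 1.088 m/s².
α = a/R = 1.088/0.207 = 5.254 rad/s².

α ≈ 5.25 rad/s²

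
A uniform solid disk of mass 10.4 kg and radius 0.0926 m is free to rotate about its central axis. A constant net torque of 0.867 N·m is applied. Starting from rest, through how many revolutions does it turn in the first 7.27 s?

≈ 81.8 revolutions

I = ½MR² = (1/2)(10.4)(0.0926)² = 0.04459 kg·m².
α = τ/I = 0.867/0.04459 = 19.44 rad/s².
θ = ½αt² = ½(19.44)(7.27)² = 513.8 rad.
Revolutions = θ/(2π) = 81.78.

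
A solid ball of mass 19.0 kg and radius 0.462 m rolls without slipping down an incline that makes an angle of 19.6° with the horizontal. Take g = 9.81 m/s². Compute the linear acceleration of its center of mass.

Translation along the incline: Mg sinθ − f = Ma.
Rotation about the center: fR = Iα with I = (2/5)MR². No-slip gives a = αR, so f = (I/R²)a = (2/5)M a.
Substituting: Mg sinθ = (1 + 0.4000)Ma, so a = g sinθ/(1 + 0.4000) = (9.81) sin 19.6° / 1.400 = 2.351 m/s².

a ≈ 2.35 m/s²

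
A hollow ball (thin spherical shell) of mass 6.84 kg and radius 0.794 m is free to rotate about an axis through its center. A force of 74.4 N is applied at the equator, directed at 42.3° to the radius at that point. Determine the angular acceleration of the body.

α ≈ 13.8 rad/s²

I = (2/3)MR² = (2/3)(6.84)(0.794)² = 2.875 kg·m².
Only the tangential component produces torque: τ = F R sinθ = (74.4)(0.794) sin 42.3° = 39.76 N·m.
From τ = Iα: α = 39.76/2.875 = 13.83 rad/s².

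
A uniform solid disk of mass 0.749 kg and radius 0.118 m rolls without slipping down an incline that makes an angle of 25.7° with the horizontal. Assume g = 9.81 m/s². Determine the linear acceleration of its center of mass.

Translation along the incline: Mg sinθ − f = Ma.
Rotation about the center: fR = Iα with I = ½MR². No-slip gives a = αR, so f = (I/R²)a = (1/2)M a.
Substituting: Mg sinθ = (1 + 0.5000)Ma, so a = g sinθ/(1 + 0.5000) = (9.81) sin 25.7° / 1.500 = 2.836 m/s².

a ≈ 2.84 m/s²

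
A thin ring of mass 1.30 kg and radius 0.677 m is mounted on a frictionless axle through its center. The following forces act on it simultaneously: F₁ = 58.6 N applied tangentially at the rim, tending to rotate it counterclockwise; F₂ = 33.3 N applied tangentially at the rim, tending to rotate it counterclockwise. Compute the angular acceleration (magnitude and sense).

α ≈ 104 rad/s², counterclockwise

I = MR² = (1.30)(0.677)² = 0.5958 kg·m².
Taking counterclockwise as positive: τ₁ = +(58.6)(0.677) = +39.67 N·m; τ₂ = +(33.3)(0.677) = +22.54 N·m.
Net torque τ = 62.22 N·m.
α = τ/I = 62.22/0.5958 = 104.4 rad/s².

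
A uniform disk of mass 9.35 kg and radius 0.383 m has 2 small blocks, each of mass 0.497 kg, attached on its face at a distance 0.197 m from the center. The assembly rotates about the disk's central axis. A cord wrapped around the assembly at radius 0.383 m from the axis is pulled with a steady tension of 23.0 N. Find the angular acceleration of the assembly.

α ≈ 12.2 rad/s²

I_disk = ½MR² = ½(9.35)(0.383)² = 0.6858 kg·m².
I_blocks = 2·m·r² = 2(0.497)(0.197)² = 0.03858 kg·m².
Total I = 0.7243 kg·m².
τ = F r = (23.0)(0.383) = 8.809 N·m.
α = τ/I = 8.809/0.7243 = 12.16 rad/s².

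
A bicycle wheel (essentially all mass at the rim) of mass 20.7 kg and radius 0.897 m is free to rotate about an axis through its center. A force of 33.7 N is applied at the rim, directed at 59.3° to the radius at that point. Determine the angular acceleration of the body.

α ≈ 1.56 rad/s²

I = MR² = (20.7)(0.897)² = 16.66 kg·m².
Only the tangential component produces torque: τ = F R sinθ = (33.7)(0.897) sin 59.3° = 25.99 N·m.
From τ = Iα: α = 25.99/16.66 = 1.561 rad/s².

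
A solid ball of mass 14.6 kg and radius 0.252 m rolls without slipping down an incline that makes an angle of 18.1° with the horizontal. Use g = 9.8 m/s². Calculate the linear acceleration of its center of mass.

a ≈ 2.17 m/s²

Translation along the incline: Mg sinθ − f = Ma.
Rotation about the center: fR = Iα with I = (2/5)MR². No-slip gives a = αR, so f = (I/R²)a = (2/5)M a.
Substituting: Mg sinθ = (1 + 0.4000)Ma, so a = g sinθ/(1 + 0.4000) = (9.8) sin 18.1° / 1.400 = 2.175 m/s².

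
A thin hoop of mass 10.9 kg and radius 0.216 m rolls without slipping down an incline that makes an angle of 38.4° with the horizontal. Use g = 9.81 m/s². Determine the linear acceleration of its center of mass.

a ≈ 3.05 m/s²

Translation along the incline: Mg sinθ − f = Ma.
Rotation about the center: fR = Iα with I = MR². No-slip gives a = αR, so f = (I/R²)a = M a.
Substituting: Mg sinθ = (1 + 1.000)Ma, so a = g sinθ/(1 + 1.000) = (9.81) sin 38.4° / 2.000 = 3.047 m/s².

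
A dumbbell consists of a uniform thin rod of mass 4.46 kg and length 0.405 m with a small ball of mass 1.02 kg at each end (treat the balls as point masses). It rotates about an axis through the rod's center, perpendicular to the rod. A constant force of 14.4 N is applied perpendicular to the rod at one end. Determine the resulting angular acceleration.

α ≈ 20.2 rad/s²

I_rod = (1/12)ML² = (1/12)(4.46)(0.405)² = 0.06096 kg·m².
I_balls = 2·m·(L/2)² = 2(1.02)(0.2025)² = 0.08365 kg·m².
Total I = 0.1446 kg·m².
τ = F·(L/2) = (14.4)(0.203) = 2.916 N·m.
α = τ/I = 2.916/0.1446 = 20.16 rad/s².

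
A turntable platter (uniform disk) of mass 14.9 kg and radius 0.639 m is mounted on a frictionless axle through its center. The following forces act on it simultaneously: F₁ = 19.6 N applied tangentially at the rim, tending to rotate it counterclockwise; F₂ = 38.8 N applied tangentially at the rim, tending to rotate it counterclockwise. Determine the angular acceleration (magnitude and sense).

α ≈ 12.3 rad/s², counterclockwise

I = ½MR² = (1/2)(14.9)(0.639)² = 3.042 kg·m².
Taking counterclockwise as positive: τ₁ = +(19.6)(0.639) = +12.52 N·m; τ₂ = +(38.8)(0.639) = +24.79 N·m.
Net torque τ = 37.32 N·m.
α = τ/I = 37.32/3.042 = 12.27 rad/s².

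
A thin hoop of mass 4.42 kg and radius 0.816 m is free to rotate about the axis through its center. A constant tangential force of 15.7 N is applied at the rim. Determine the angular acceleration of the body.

I = MR² = (4.42)(0.816)² = 2.943 kg·m².
τ = F R = (15.7)(0.816) = 12.81 N·m.
Newton's second law for rotation, τ = Iα, gives α = τ/I = 12.81/2.943 = 4.353 rad/s².

α ≈ 4.35 rad/s²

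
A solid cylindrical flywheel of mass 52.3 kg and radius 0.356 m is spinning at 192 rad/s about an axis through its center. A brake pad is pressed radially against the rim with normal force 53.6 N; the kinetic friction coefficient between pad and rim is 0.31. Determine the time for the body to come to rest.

t ≈ 108 s

I = ½MR² = (1/2)(52.3)(0.356)² = 3.314 kg·m².
Friction force f = μN = (0.31)(53.6) = 16.62 N at the rim; torque magnitude τ = fR = 5.915 N·m, opposing ω.
|α| = τ/I = 5.915/3.314 = 1.785 rad/s² (deceleration).
0 = ω₀ − |α|t ⇒ t = ω₀/|α| = 192/1.785 = 107.6 s.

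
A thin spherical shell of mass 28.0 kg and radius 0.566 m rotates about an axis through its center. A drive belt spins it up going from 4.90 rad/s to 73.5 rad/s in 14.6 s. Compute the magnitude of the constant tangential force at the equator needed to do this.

I = (2/3)MR² = (2/3)(28.0)(0.566)² = 5.980 kg·m².
α = Δω/Δt = (73.5 − 4.90)/14.6 = 4.699 rad/s².
The required torque is τ = Iα = (5.980)(4.699) = 28.10 N·m.
A tangential force at the equator gives τ = FR, so F = τ/R = 28.10/0.566 = 49.64 N.

F ≈ 49.6 N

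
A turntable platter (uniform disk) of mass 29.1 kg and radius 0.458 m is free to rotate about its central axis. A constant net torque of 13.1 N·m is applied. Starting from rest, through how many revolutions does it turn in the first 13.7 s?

≈ 64.1 revolutions

I = ½MR² = (1/2)(29.1)(0.458)² = 3.052 kg·m².
α = τ/I = 13.1/3.052 = 4.292 rad/s².
θ = ½αt² = ½(4.292)(13.7)² = 402.8 rad.
Revolutions = θ/(2π) = 64.11.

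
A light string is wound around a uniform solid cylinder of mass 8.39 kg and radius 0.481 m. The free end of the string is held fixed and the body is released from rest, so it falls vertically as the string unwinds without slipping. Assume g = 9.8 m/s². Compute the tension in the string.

Translation: Mg − T = Ma. Rotation about the center: TR = Iα with I = ½MR².
With a = αR: T = (I/R²)a = (1/2)M a, so Mg = (1 + 0.5000)Ma.
a = g/(1 + 0.5000) = 9.8/1.500 = 6.533 m/s².
T = 0.5000·M·a = (0.5000)(8.39)(6.533) = 27.41 N.

T ≈ 27.4 N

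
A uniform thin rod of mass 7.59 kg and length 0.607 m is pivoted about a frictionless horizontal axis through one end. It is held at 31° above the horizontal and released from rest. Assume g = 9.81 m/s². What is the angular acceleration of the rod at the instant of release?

About the pivot, I = (1/3)ML² = (1/3)(7.59)(0.607)² = 0.9322 kg·m².
The weight acts at the center, a distance L/2 = 0.3035 m from the pivot; τ = Mg(L/2) cos 31° = 19.37 N·m.
α = τ/I = 19.37/0.9322 = 20.78 rad/s².

α ≈ 20.8 rad/s²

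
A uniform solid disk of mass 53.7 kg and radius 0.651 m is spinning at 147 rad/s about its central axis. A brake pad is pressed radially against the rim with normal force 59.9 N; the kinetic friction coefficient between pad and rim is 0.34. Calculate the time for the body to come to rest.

I = ½MR² = (1/2)(53.7)(0.651)² = 11.38 kg·m².
Friction force f = μN = (0.34)(59.9) = 20.37 N at the rim; torque magnitude τ = fR = 13.26 N·m, opposing ω.
|α| = τ/I = 13.26/11.38 = 1.165 rad/s² (deceleration).
0 = ω₀ − |α|t ⇒ t = ω₀/|α| = 147/1.165 = 126.2 s.

t ≈ 126 s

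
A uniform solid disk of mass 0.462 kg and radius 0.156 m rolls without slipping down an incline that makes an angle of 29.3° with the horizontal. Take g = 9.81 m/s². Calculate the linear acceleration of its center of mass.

a ≈ 3.20 m/s²

Translation along the incline: Mg sinθ − f = Ma.
Rotation about the center: fR = Iα with I = ½MR². No-slip gives a = αR, so f = (I/R²)a = (1/2)M a.
Substituting: Mg sinθ = (1 + 0.5000)Ma, so a = g sinθ/(1 + 0.5000) = (9.81) sin 29.3° / 1.500 = 3.201 m/s².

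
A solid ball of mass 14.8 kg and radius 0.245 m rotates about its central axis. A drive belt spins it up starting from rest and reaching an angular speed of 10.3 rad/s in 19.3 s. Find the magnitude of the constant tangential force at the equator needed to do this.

I = (2/5)MR² = (2/5)(14.8)(0.245)² = 0.3553 kg·m².
α = Δω/Δt = (10.3 − 0)/19.3 = 0.5337 rad/s².
The required torque is τ = Iα = (0.3553)(0.5337) = 0.1896 N·m.
A tangential force at the equator gives τ = FR, so F = τ/R = 0.1896/0.245 = 0.7740 N.

F ≈ 0.774 N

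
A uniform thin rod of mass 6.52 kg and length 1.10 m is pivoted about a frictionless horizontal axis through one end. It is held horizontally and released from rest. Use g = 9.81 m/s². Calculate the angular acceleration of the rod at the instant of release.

About the pivot, I = (1/3)ML² = (1/3)(6.52)(1.10)² = 2.630 kg·m².
The weight acts at the center, a distance L/2 = 0.5500 m from the pivot; τ = Mg(L/2) = 35.18 N·m.
α = τ/I = 35.18/2.630 = 13.38 rad/s².

α ≈ 13.4 rad/s²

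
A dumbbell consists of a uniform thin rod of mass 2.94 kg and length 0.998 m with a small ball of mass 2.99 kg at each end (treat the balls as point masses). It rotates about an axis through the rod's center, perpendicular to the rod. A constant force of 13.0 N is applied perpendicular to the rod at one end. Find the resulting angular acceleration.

I_rod = (1/12)ML² = (1/12)(2.94)(0.998)² = 0.2440 kg·m².
I_balls = 2·m·(L/2)² = 2(2.99)(0.4990)² = 1.489 kg·m².
Total I = 1.733 kg·m².
τ = F·(L/2) = (13.0)(0.499) = 6.487 N·m.
α = τ/I = 6.487/1.733 = 3.743 rad/s².

α ≈ 3.74 rad/s²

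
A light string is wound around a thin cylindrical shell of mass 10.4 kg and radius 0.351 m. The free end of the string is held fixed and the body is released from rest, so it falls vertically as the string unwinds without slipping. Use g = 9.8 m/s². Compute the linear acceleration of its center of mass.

a ≈ 4.90 m/s²

Translation: Mg − T = Ma. Rotation about the center: TR = Iα with I = MR².
With a = αR: T = (I/R²)a = M a, so Mg = (1 + 1.000)Ma.
a = g/(1 + 1.000) = 9.8/2.000 = 4.900 m/s².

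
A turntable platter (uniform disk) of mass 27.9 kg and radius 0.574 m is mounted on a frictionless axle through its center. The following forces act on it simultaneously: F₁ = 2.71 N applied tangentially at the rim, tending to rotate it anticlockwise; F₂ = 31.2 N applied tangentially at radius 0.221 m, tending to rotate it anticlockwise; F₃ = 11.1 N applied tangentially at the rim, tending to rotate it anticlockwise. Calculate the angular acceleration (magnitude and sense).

α ≈ 3.22 rad/s², anticlockwise

I = ½MR² = (1/2)(27.9)(0.574)² = 4.596 kg·m².
Taking anticlockwise as positive: τ₁ = +(2.71)(0.574) = +1.556 N·m; τ₂ = +(31.2)(0.221) = +6.895 N·m; τ₃ = +(11.1)(0.574) = +6.371 N·m.
Net torque τ = 14.82 N·m.
α = τ/I = 14.82/4.596 = 3.225 rad/s².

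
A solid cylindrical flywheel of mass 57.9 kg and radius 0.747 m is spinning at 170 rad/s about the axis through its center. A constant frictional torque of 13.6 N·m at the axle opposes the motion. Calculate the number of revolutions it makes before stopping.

I = ½MR² = (1/2)(57.9)(0.747)² = 16.15 kg·m².
The net torque has magnitude 13.6 N·m, opposing ω.
|α| = τ/I = 13.60/16.15 = 0.8419 rad/s² (deceleration).
ω² = ω₀² − 2|α|θ with ω = 0 ⇒ θ = ω₀²/(2|α|) = 17160 rad = 2732 rev.

≈ 2730 revolutions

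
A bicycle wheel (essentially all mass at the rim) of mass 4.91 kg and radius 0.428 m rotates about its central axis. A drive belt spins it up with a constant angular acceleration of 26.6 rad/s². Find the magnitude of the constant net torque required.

τ ≈ 23.9 N·m

I = MR² = (4.91)(0.428)² = 0.8994 kg·m².
τ = Iα = (0.8994)(26.60) = 23.92 N·m.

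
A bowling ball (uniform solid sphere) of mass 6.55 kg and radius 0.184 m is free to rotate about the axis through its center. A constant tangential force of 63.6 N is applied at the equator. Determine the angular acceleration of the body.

I = (2/5)MR² = (2/5)(6.55)(0.184)² = 0.08870 kg·m².
τ = F R = (63.6)(0.184) = 11.70 N·m.
Newton's second law for rotation, τ = Iα, gives α = τ/I = 11.70/0.08870 = 131.9 rad/s².

α ≈ 132 rad/s²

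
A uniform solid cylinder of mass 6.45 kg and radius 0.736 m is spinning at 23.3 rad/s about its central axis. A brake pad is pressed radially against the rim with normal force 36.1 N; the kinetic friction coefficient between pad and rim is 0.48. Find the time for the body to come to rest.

I = ½MR² = (1/2)(6.45)(0.736)² = 1.747 kg·m².
Friction force f = μN = (0.48)(36.1) = 17.33 N at the rim; torque magnitude τ = fR = 12.75 N·m, opposing ω.
|α| = τ/I = 12.75/1.747 = 7.300 rad/s² (deceleration).
0 = ω₀ − |α|t ⇒ t = ω₀/|α| = 23.3/7.300 = 3.192 s.

t ≈ 3.19 s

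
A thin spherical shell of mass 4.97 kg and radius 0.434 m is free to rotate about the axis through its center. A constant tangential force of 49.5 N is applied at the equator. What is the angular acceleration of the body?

I = (2/3)MR² = (2/3)(4.97)(0.434)² = 0.6241 kg·m².
τ = F R = (49.5)(0.434) = 21.48 N·m.
Newton's second law for rotation, τ = Iα, gives α = τ/I = 21.48/0.6241 = 34.42 rad/s².

α ≈ 34.4 rad/s²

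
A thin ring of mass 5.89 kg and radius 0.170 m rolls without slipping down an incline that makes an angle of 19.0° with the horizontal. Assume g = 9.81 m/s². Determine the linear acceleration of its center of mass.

Translation along the incline: Mg sinθ − f = Ma.
Rotation about the center: fR = Iα with I = MR². No-slip gives a = αR, so f = (I/R²)a = M a.
Substituting: Mg sinθ = (1 + 1.000)Ma, so a = g sinθ/(1 + 1.000) = (9.81) sin 19.0° / 2.000 = 1.597 m/s².

a ≈ 1.60 m/s²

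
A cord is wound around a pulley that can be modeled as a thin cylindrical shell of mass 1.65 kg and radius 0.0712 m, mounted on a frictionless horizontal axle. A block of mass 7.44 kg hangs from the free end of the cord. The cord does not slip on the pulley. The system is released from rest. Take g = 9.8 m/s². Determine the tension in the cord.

I = MR² = (1.65)(0.0712)² = 0.008365 kg·m².
Block: mg − T = ma. Pulley: TR = Iα. No-slip: a = αR, so T = (I/R²)a = 1.650·a.
Then mg = (m + 1.650)a, so a = (7.44)(9.8)/(7.44 + 1.650) = 8.021 m/s².
T = 1.650·a = 13.23 N.

T ≈ 13.2 N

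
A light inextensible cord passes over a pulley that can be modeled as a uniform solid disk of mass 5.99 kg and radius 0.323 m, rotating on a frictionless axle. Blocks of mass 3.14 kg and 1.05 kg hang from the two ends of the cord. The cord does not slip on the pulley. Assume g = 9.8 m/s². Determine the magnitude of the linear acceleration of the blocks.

I = ½MR² = (1/2)(5.99)(0.323)² = 0.3125 kg·m².
Heavier block: m₁g − T₁ = m₁a. Lighter block: T₂ − m₂g = m₂a.
Pulley: (T₁ − T₂)R = Iα = I(a/R), so T₁ − T₂ = (I/R²)a = (1/2)M_p a = 2.995·a.
Adding the three: (m₁ − m₂)g = (m₁ + m₂ + 2.995)a, so a = (3.14 − 1.05)(9.8)/(3.14 + 1.05 + 2.995) = 2.851 m/s².

a ≈ 2.85 m/s²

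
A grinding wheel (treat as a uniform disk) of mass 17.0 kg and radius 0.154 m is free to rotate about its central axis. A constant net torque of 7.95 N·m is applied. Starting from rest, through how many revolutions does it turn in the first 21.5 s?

I = ½MR² = (1/2)(17.0)(0.154)² = 0.2016 kg·m².
α = τ/I = 7.95/0.2016 = 39.44 rad/s².
θ = ½αt² = ½(39.44)(21.5)² = 9115 rad.
Revolutions = θ/(2π) = 1451.

≈ 1450 revolutions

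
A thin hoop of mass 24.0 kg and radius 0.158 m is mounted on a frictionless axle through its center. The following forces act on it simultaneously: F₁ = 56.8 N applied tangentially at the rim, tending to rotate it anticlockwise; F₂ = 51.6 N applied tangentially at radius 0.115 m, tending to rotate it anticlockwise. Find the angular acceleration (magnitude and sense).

I = MR² = (24.0)(0.158)² = 0.5991 kg·m².
Taking anticlockwise as positive: τ₁ = +(56.8)(0.158) = +8.974 N·m; τ₂ = +(51.6)(0.115) = +5.934 N·m.
Net torque τ = 14.91 N·m.
α = τ/I = 14.91/0.5991 = 24.88 rad/s².

α ≈ 24.9 rad/s², anticlockwise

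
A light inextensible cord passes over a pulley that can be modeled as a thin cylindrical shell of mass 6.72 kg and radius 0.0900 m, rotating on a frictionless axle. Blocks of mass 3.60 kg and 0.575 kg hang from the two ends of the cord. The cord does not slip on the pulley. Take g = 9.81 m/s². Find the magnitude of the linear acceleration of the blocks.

a ≈ 2.72 m/s²

I = MR² = (6.72)(0.0900)² = 0.05443 kg·m².
Heavier block: m₁g − T₁ = m₁a. Lighter block: T₂ − m₂g = m₂a.
Pulley: (T₁ − T₂)R = Iα = I(a/R), so T₁ − T₂ = (I/R²)a = 1·M_p a = 6.720·a.
Adding the three: (m₁ − m₂)g = (m₁ + m₂ + 6.720)a, so a = (3.60 − 0.575)(9.81)/(3.60 + 0.575 + 6.720) = 2.724 m/s².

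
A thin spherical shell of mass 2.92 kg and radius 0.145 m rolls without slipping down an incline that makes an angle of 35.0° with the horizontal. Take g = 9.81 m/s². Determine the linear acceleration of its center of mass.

Translation along the incline: Mg sinθ − f = Ma.
Rotation about the center: fR = Iα with I = (2/3)MR². No-slip gives a = αR, so f = (I/R²)a = (2/3)M a.
Substituting: Mg sinθ = (1 + 0.6667)Ma, so a = g sinθ/(1 + 0.6667) = (9.81) sin 35.0° / 1.667 = 3.376 m/s².

a ≈ 3.38 m/s²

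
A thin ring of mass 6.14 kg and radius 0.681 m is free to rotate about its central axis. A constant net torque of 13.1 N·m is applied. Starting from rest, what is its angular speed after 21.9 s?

ω ≈ 101 rad/s

I = MR² = (6.14)(0.681)² = 2.847 kg·m².
α = τ/I = 13.1/2.847 = 4.601 rad/s².
ω = ω₀ + αt = 0 + (4.601)(21.9) = 100.8 rad/s.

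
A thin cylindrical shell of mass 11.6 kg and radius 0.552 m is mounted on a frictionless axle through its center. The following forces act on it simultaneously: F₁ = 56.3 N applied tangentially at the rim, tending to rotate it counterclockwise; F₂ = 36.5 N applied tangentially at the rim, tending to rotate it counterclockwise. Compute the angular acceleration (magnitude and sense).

α ≈ 14.5 rad/s², counterclockwise

I = MR² = (11.6)(0.552)² = 3.535 kg·m².
Taking counterclockwise as positive: τ₁ = +(56.3)(0.552) = +31.08 N·m; τ₂ = +(36.5)(0.552) = +20.15 N·m.
Net torque τ = 51.23 N·m.
α = τ/I = 51.23/3.535 = 14.49 rad/s².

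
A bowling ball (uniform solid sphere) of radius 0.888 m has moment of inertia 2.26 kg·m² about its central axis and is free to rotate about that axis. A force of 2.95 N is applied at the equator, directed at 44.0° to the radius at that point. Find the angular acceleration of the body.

α ≈ 0.805 rad/s²

Only the tangential component produces torque: τ = F R sinθ = (2.95)(0.888) sin 44.0° = 1.820 N·m.
Newton's second law for rotation, τ = Iα, gives α = τ/I = 1.820/2.260 = 0.8052 rad/s².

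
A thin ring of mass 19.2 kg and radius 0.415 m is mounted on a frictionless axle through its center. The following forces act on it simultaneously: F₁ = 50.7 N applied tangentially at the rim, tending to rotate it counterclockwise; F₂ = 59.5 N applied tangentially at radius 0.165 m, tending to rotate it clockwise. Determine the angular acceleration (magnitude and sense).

α ≈ 3.39 rad/s², counterclockwise

I = MR² = (19.2)(0.415)² = 3.307 kg·m².
Taking counterclockwise as positive: τ₁ = +(50.7)(0.415) = +21.04 N·m; τ₂ = −(59.5)(0.165) = −9.818 N·m.
Net torque τ = 11.22 N·m.
α = τ/I = 11.22/3.307 = 3.394 rad/s².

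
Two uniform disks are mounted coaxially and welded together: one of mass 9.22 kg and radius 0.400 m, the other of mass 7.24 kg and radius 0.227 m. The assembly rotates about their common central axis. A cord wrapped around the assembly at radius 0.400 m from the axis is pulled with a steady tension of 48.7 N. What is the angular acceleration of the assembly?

α ≈ 21.1 rad/s²

I = ½M₁R₁² + ½M₂R₂² = ½(9.22)(0.400)² + ½(7.24)(0.227)² = 0.9241 kg·m².
τ = F r = (48.7)(0.400) = 19.48 N·m.
α = τ/I = 19.48/0.9241 = 21.08 rad/s².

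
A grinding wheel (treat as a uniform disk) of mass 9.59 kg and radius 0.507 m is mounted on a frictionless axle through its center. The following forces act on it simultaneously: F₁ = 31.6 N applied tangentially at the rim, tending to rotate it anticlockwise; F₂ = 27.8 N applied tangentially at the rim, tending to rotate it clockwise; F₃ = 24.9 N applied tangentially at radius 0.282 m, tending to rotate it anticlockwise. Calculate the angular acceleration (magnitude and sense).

α ≈ 7.26 rad/s², anticlockwise

I = ½MR² = (1/2)(9.59)(0.507)² = 1.233 kg·m².
Taking anticlockwise as positive: τ₁ = +(31.6)(0.507) = +16.02 N·m; τ₂ = −(27.8)(0.507) = −14.09 N·m; τ₃ = +(24.9)(0.282) = +7.022 N·m.
Net torque τ = 8.948 N·m.
α = τ/I = 8.948/1.233 = 7.260 rad/s².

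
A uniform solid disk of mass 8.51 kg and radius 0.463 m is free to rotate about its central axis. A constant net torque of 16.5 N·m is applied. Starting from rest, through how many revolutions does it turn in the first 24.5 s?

≈ 864 revolutions

I = ½MR² = (1/2)(8.51)(0.463)² = 0.9121 kg·m².
α = τ/I = 16.5/0.9121 = 18.09 rad/s².
θ = ½αt² = ½(18.09)(24.5)² = 5429 rad.
Revolutions = θ/(2π) = 864.1.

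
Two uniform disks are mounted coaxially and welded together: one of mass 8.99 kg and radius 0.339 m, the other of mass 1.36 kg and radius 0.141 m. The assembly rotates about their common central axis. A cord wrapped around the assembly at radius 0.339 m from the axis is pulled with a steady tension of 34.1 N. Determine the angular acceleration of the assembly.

I = ½M₁R₁² + ½M₂R₂² = ½(8.99)(0.339)² + ½(1.36)(0.141)² = 0.5301 kg·m².
τ = F r = (34.1)(0.339) = 11.56 N·m.
α = τ/I = 11.56/0.5301 = 21.81 rad/s².

α ≈ 21.8 rad/s²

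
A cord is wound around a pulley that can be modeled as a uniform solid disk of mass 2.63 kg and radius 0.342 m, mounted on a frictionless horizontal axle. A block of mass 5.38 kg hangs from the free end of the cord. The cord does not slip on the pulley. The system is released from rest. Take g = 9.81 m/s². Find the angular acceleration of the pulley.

I = ½MR² = (1/2)(2.63)(0.342)² = 0.1538 kg·m².
Block: mg − T = ma. Pulley: TR = Iα. No-slip: a = αR, so T = (I/R²)a = 1.315·a.
Then mg = (m + 1.315)a, so a = (5.38)(9.81)/(5.38 + 1.315) = 7.883 m/s².
α = a/R = 7.883/0.342 = 23.05 rad/s².

α ≈ 23.1 rad/s²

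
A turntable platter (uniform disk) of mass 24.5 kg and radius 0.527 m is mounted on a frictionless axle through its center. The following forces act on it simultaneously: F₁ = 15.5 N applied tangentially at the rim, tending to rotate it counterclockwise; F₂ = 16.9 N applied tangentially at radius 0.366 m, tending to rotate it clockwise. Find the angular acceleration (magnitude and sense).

α ≈ 0.583 rad/s², counterclockwise

I = ½MR² = (1/2)(24.5)(0.527)² = 3.402 kg·m².
Taking counterclockwise as positive: τ₁ = +(15.5)(0.527) = +8.168 N·m; τ₂ = −(16.9)(0.366) = −6.185 N·m.
Net torque τ = 1.983 N·m.
α = τ/I = 1.983/3.402 = 0.5829 rad/s².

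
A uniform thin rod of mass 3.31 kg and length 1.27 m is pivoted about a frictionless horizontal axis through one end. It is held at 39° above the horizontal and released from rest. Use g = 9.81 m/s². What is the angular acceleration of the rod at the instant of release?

About the pivot, I = (1/3)ML² = (1/3)(3.31)(1.27)² = 1.780 kg·m².
The weight acts at the center, a distance L/2 = 0.6350 m from the pivot; τ = Mg(L/2) cos 39° = 16.02 N·m.
α = τ/I = 16.02/1.780 = 9.004 rad/s².

α ≈ 9.00 rad/s²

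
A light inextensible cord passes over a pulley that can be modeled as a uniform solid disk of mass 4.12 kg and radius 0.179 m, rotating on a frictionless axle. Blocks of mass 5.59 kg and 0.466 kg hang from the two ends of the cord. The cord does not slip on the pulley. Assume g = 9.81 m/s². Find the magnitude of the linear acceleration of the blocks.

I = ½MR² = (1/2)(4.12)(0.179)² = 0.06600 kg·m².
Heavier block: m₁g − T₁ = m₁a. Lighter block: T₂ − m₂g = m₂a.
Pulley: (T₁ − T₂)R = Iα = I(a/R), so T₁ − T₂ = (I/R²)a = (1/2)M_p a = 2.060·a.
Adding the three: (m₁ − m₂)g = (m₁ + m₂ + 2.060)a, so a = (5.59 − 0.466)(9.81)/(5.59 + 0.466 + 2.060) = 6.193 m/s².

a ≈ 6.19 m/s²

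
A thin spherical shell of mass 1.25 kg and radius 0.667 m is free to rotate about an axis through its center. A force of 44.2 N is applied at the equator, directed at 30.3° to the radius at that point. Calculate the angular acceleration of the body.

α ≈ 40.1 rad/s²

I = (2/3)MR² = (2/3)(1.25)(0.667)² = 0.3707 kg·m².
Only the tangential component produces torque: τ = F R sinθ = (44.2)(0.667) sin 30.3° = 14.87 N·m.
From τ = Iα: α = 14.87/0.3707 = 40.12 rad/s².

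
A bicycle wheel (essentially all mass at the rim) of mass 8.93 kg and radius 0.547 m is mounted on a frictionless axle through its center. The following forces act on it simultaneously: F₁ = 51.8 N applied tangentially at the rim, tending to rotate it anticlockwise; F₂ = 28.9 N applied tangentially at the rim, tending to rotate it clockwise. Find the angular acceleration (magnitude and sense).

I = MR² = (8.93)(0.547)² = 2.672 kg·m².
Taking anticlockwise as positive: τ₁ = +(51.8)(0.547) = +28.33 N·m; τ₂ = −(28.9)(0.547) = −15.81 N·m.
Net torque τ = 12.53 N·m.
α = τ/I = 12.53/2.672 = 4.688 rad/s².

α ≈ 4.69 rad/s², anticlockwise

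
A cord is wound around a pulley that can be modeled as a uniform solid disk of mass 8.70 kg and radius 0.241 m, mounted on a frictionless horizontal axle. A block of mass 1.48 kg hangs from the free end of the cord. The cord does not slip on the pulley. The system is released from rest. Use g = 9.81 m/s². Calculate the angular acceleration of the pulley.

I = ½MR² = (1/2)(8.70)(0.241)² = 0.2527 kg·m².
Block: mg − T = ma. Pulley: TR = Iα. No-slip: a = αR, so T = (I/R²)a = 4.350·a.
Then mg = (m + 4.350)a, so a = (1.48)(9.81)/(1.48 + 4.350) = 2.490 m/s².
α = a/R = 2.490/0.241 = 10.33 rad/s².

α ≈ 10.3 rad/s²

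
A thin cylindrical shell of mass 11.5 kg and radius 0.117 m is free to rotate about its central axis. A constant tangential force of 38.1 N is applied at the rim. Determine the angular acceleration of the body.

I = MR² = (11.5)(0.117)² = 0.1574 kg·m².
τ = F R = (38.1)(0.117) = 4.458 N·m.
Newton's second law for rotation, τ = Iα, gives α = τ/I = 4.458/0.1574 = 28.32 rad/s².

α ≈ 28.3 rad/s²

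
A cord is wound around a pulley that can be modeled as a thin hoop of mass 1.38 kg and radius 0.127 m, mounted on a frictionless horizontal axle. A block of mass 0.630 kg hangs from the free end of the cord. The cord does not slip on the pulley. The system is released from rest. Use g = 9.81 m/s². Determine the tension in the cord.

I = MR² = (1.38)(0.127)² = 0.02226 kg·m².
Block: mg − T = ma. Pulley: TR = Iα. No-slip: a = αR, so T = (I/R²)a = 1.380·a.
Then mg = (m + 1.380)a, so a = (0.630)(9.81)/(0.630 + 1.380) = 3.075 m/s².
T = 1.380·a = 4.243 N.

T ≈ 4.24 N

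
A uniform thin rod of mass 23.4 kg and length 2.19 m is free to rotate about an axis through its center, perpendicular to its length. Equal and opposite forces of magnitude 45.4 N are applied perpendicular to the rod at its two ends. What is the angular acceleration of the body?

α ≈ 10.6 rad/s²

I = (1/12)ML² = (1/12)(23.4)(2.19)² = 9.352 kg·m².
The couple gives τ = F·(L/2) + F·(L/2) = F L = (45.4)(2.19) = 99.43 N·m.
From τ = Iα: α = 99.43/9.352 = 10.63 rad/s².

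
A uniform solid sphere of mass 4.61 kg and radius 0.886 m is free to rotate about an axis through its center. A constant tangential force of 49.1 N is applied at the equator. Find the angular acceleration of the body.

α ≈ 30.1 rad/s²

I = (2/5)MR² = (2/5)(4.61)(0.886)² = 1.448 kg·m².
τ = F R = (49.1)(0.886) = 43.50 N·m.
From τ = Iα: α = 43.50/1.448 = 30.05 rad/s².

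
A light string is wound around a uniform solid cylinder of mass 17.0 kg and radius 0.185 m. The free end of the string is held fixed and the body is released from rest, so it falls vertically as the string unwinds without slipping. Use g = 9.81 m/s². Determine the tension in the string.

Translation: Mg − T = Ma. Rotation about the center: TR = Iα with I = ½MR².
With a = αR: T = (I/R²)a = (1/2)M a, so Mg = (1 + 0.5000)Ma.
a = g/(1 + 0.5000) = 9.81/1.500 = 6.540 m/s².
T = 0.5000·M·a = (0.5000)(17.0)(6.540) = 55.59 N.

T ≈ 55.6 N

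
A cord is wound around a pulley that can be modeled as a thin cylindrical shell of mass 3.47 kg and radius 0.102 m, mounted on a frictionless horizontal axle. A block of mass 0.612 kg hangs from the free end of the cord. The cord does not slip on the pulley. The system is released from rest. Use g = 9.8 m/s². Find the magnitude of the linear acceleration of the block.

I = MR² = (3.47)(0.102)² = 0.03610 kg·m².
Block: mg − T = ma. Pulley: TR = Iα. No-slip: a = αR, so T = (I/R²)a = 3.470·a.
Then mg = (m + 3.470)a, so a = (0.612)(9.8)/(0.612 + 3.470) = 1.469 m/s².

a ≈ 1.47 m/s²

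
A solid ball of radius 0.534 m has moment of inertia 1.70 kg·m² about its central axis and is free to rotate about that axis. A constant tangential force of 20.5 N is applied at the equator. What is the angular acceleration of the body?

α ≈ 6.44 rad/s²

τ = F R = (20.5)(0.534) = 10.95 N·m.
From τ = Iα: α = 10.95/1.700 = 6.439 rad/s².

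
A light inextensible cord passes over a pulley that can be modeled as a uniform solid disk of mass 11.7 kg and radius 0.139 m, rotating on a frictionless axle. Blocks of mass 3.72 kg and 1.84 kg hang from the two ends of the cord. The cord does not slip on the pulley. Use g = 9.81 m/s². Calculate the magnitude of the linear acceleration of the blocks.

I = ½MR² = (1/2)(11.7)(0.139)² = 0.1130 kg·m².
Heavier block: m₁g − T₁ = m₁a. Lighter block: T₂ − m₂g = m₂a.
Pulley: (T₁ − T₂)R = Iα = I(a/R), so T₁ − T₂ = (I/R²)a = (1/2)M_p a = 5.850·a.
Adding the three: (m₁ − m₂)g = (m₁ + m₂ + 5.850)a, so a = (3.72 − 1.84)(9.81)/(3.72 + 1.84 + 5.850) = 1.616 m/s².

a ≈ 1.62 m/s²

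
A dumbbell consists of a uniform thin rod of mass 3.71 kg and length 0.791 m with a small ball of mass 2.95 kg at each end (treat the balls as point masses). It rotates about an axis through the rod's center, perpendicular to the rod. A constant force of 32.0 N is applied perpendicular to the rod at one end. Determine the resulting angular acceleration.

α ≈ 11.3 rad/s²

I_rod = (1/12)ML² = (1/12)(3.71)(0.791)² = 0.1934 kg·m².
I_balls = 2·m·(L/2)² = 2(2.95)(0.3955)² = 0.9229 kg·m².
Total I = 1.116 kg·m².
τ = F·(L/2) = (32.0)(0.396) = 12.66 N·m.
α = τ/I = 12.66/1.116 = 11.34 rad/s².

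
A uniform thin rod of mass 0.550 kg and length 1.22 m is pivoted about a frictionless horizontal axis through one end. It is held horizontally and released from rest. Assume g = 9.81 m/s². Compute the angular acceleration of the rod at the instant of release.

About the pivot, I = (1/3)ML² = (1/3)(0.550)(1.22)² = 0.2729 kg·m².
The weight acts at the center, a distance L/2 = 0.6100 m from the pivot; τ = Mg(L/2) = 3.291 N·m.
α = τ/I = 3.291/0.2729 = 12.06 rad/s².

α ≈ 12.1 rad/s²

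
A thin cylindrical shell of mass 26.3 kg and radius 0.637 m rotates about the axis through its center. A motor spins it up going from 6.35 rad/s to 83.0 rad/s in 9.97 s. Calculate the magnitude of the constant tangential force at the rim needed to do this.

I = MR² = (26.3)(0.637)² = 10.67 kg·m².
α = Δω/Δt = (83.0 − 6.35)/9.97 = 7.688 rad/s².
The required torque is τ = Iα = (10.67)(7.688) = 82.04 N·m.
A tangential force at the rim gives τ = FR, so F = τ/R = 82.04/0.637 = 128.8 N.

F ≈ 129 N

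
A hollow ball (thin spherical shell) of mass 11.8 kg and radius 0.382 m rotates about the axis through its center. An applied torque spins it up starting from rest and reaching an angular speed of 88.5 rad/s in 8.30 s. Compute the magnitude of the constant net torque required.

τ ≈ 12.2 N·m

I = (2/3)MR² = (2/3)(11.8)(0.382)² = 1.148 kg·m².
α = Δω/Δt = (88.5 − 0)/8.30 = 10.66 rad/s².
τ = Iα = (1.148)(10.66) = 12.24 N·m.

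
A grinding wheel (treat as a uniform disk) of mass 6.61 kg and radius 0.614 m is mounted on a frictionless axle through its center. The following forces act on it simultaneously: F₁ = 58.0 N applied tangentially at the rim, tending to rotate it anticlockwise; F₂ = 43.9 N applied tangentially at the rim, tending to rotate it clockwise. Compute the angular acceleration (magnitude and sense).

α ≈ 6.95 rad/s², anticlockwise

I = ½MR² = (1/2)(6.61)(0.614)² = 1.246 kg·m².
Taking anticlockwise as positive: τ₁ = +(58.0)(0.614) = +35.61 N·m; τ₂ = −(43.9)(0.614) = −26.95 N·m.
Net torque τ = 8.657 N·m.
α = τ/I = 8.657/1.246 = 6.948 rad/s².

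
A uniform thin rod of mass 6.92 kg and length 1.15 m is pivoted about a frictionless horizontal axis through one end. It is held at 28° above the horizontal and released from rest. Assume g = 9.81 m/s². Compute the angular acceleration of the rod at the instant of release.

About the pivot, I = (1/3)ML² = (1/3)(6.92)(1.15)² = 3.051 kg·m².
The weight acts at the center, a distance L/2 = 0.5750 m from the pivot; τ = Mg(L/2) cos 28° = 34.46 N·m.
α = τ/I = 34.46/3.051 = 11.30 rad/s².
(Equivalently α = (3g/(2L)) cos 28° = 11.30 rad/s².)

α ≈ 11.3 rad/s²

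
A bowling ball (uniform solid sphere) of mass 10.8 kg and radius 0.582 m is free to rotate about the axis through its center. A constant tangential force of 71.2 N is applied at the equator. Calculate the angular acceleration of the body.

α ≈ 28.3 rad/s²

I = (2/5)MR² = (2/5)(10.8)(0.582)² = 1.463 kg·m².
τ = F R = (71.2)(0.582) = 41.44 N·m.
Newton's second law for rotation, τ = Iα, gives α = τ/I = 41.44/1.463 = 28.32 rad/s².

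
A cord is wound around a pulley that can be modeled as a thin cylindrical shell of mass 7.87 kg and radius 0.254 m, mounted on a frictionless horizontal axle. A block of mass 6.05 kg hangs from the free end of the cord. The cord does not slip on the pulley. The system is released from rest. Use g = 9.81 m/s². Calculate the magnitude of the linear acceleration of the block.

a ≈ 4.26 m/s²

I = MR² = (7.87)(0.254)² = 0.5077 kg·m².
Block: mg − T = ma. Pulley: TR = Iα. No-slip: a = αR, so T = (I/R²)a = 7.870·a.
Then mg = (m + 7.870)a, so a = (6.05)(9.81)/(6.05 + 7.870) = 4.264 m/s².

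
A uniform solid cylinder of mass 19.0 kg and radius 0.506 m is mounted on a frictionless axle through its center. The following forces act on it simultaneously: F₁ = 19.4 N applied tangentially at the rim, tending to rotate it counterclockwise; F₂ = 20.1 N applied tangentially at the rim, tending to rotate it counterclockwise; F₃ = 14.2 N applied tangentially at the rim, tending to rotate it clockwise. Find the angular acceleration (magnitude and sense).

α ≈ 5.26 rad/s², counterclockwise

I = ½MR² = (1/2)(19.0)(0.506)² = 2.432 kg·m².
Taking counterclockwise as positive: τ₁ = +(19.4)(0.506) = +9.816 N·m; τ₂ = +(20.1)(0.506) = +10.17 N·m; τ₃ = −(14.2)(0.506) = −7.185 N·m.
Net torque τ = 12.80 N·m.
α = τ/I = 12.80/2.432 = 5.263 rad/s².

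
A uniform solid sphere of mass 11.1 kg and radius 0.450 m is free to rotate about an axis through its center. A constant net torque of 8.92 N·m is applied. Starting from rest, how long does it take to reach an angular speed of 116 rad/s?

I = (2/5)MR² = (2/5)(11.1)(0.450)² = 0.8991 kg·m².
α = τ/I = 8.92/0.8991 = 9.921 rad/s².
ω = αt ⇒ t = ω/α = 116/9.921 = 11.69 s.

t ≈ 11.7 s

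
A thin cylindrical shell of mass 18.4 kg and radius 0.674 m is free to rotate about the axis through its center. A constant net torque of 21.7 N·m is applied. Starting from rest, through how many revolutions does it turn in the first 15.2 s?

≈ 47.7 revolutions

I = MR² = (18.4)(0.674)² = 8.359 kg·m².
α = τ/I = 21.7/8.359 = 2.596 rad/s².
θ = ½αt² = ½(2.596)(15.2)² = 299.9 rad.
Revolutions = θ/(2π) = 47.73.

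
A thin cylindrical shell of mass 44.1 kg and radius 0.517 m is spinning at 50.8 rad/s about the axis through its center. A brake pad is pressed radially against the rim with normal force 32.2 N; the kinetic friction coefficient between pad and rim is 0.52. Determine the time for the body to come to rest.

I = MR² = (44.1)(0.517)² = 11.79 kg·m².
Friction force f = μN = (0.52)(32.2) = 16.74 N at the rim; torque magnitude τ = fR = 8.657 N·m, opposing ω.
|α| = τ/I = 8.657/11.79 = 0.7344 rad/s² (deceleration).
0 = ω₀ − |α|t ⇒ t = ω₀/|α| = 50.8/0.7344 = 69.17 s.

t ≈ 69.2 s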